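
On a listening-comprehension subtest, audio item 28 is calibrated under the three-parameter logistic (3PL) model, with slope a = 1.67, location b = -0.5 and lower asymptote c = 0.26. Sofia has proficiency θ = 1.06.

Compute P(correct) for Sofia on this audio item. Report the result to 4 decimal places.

0.9491

P(θ) = c + (1 − c) · 1 / (1 + exp(−a(θ − b)))
Exponent: 1.67 × (1.06 − (-0.5)) = 2.6052
1/(1 + e^{-2.6052}) = 0.9312
P = 0.26 + 0.74 × 0.9312 = 0.9491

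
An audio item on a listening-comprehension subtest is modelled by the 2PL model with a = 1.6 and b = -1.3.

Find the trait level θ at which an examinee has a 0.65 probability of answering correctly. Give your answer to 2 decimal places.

-0.91

P(θ) = 1 / (1 + exp(−a(θ − b)))
logit = ln(0.6500/0.3500) = 0.6190
θ = b + logit/(a) = -1.3 + 0.6190/1.6000 = -0.9131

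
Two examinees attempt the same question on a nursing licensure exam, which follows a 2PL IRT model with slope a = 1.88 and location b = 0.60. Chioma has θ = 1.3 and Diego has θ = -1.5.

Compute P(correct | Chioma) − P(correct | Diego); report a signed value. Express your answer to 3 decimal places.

P(θ) = 1 / (1 + exp(−a(θ − b)))
P(Chioma) = 0.7885  [exponent 1.3160]
P(Diego) = 0.0189  [exponent -3.9480]
Difference = 0.7885 − 0.0189 = 0.7696

0.770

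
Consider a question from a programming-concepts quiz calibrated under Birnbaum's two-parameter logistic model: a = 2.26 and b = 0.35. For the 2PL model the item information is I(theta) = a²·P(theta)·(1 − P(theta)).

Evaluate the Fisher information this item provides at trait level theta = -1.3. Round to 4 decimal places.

0.1170

P = 1/(1+e^{3.7290}) = 0.0235
P(1−P) = 0.0235 × 0.9765 = 0.0229
I = a² × P(1−P) = 2.26² × 0.0229 = 0.11698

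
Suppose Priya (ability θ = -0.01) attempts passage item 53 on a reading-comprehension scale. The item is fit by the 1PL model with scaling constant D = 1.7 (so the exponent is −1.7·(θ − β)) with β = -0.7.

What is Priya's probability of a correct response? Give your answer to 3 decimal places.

0.764

P(θ) = 1 / (1 + exp(−D·(θ − β)))
Exponent: 1.7 × (-0.01 − (-0.7)) = 1.1730
1/(1 + e^{-1.1730}) = 0.7637
P = 0.7637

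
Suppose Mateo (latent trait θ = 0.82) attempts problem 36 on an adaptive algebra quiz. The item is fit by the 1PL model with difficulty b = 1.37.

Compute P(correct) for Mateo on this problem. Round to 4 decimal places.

P(θ) = 1 / (1 + exp(−(θ − b)))
Exponent: (0.82 − 1.37) = -0.5500
1/(1 + e^{0.5500}) = 0.3659
P = 0.3659

0.3659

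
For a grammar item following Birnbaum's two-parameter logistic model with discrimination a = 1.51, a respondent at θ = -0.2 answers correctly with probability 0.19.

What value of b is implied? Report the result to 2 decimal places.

P(θ) = 1 / (1 + exp(−a(θ − b)))
logit(0.19) = ln(0.19/0.81) = -1.4500
b = θ − logit/(a) = -0.2 − (-1.4500)/1.5100 = 0.7603

0.76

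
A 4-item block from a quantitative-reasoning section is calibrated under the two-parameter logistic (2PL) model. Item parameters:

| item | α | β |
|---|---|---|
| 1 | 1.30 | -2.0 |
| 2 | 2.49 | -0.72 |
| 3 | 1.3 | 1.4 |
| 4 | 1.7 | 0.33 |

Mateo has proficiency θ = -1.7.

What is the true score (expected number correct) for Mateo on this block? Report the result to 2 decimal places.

0.72

P(θ) = 1 / (1 + exp(−α(θ − β)))
P_1 = 1/(1+e^{-0.3900}) = 0.5963
P_2 = 1/(1+e^{2.4402}) = 0.0802
P_3 = 1/(1+e^{4.0300}) = 0.0175
P_4 = 1/(1+e^{3.4510}) = 0.0307
E[score] = 0.5963 + 0.0802 + 0.0175 + 0.0307 = 0.7246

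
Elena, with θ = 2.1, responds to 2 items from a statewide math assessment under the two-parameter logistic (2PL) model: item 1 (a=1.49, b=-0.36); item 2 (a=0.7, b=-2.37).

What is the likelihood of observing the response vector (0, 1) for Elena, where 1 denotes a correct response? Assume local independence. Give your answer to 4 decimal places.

P(θ) = 1 / (1 + exp(−a(θ − b)))
P_1 = 1/(1+e^{-3.6654}) = 0.9750
P_2 = 1/(1+e^{-3.1290}) = 0.9581
L = (1−P_1) × P_2 = 0.0250 × 0.9581 = 0.02391

0.0239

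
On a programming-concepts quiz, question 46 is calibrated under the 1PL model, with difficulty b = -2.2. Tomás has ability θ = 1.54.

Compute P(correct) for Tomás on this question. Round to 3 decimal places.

P(θ) = 1 / (1 + exp(−(θ − b)))
Exponent: (1.54 − (-2.2)) = 3.7400
1/(1 + e^{-3.7400}) = 0.9768
P = 0.9768

0.977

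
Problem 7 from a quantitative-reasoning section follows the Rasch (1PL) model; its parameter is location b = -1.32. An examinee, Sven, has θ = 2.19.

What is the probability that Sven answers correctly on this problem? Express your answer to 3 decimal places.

P(θ) = 1 / (1 + exp(−(θ − b)))
Exponent: (2.19 − (-1.32)) = 3.5100
1/(1 + e^{-3.5100}) = 0.9710
P = 0.9710

0.971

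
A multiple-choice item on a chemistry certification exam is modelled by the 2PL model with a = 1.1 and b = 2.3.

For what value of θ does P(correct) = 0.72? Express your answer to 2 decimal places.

3.16

P(θ) = 1 / (1 + exp(−a(θ − b)))
logit = ln(0.7200/0.2800) = 0.9445
θ = b + logit/(a) = 2.3 + 0.9445/1.1000 = 3.1586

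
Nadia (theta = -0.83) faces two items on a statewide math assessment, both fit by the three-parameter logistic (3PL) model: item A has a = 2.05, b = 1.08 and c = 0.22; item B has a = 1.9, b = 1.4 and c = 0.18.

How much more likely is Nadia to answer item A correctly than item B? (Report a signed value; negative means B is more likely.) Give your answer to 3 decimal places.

P(theta) = c + (1 − c) · 1 / (1 + exp(−a(theta − b)))
P_A = 0.2352
P_B = 0.1917
P_A − P_B = 0.0436

0.044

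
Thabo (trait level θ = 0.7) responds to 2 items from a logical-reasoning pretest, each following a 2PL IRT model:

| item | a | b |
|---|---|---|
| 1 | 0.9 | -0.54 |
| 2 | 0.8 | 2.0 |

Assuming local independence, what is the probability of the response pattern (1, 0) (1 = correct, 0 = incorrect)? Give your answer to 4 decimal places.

P(θ) = 1 / (1 + exp(−a(θ − b)))
P_1 = 1/(1+e^{-1.1160}) = 0.7532
P_2 = 1/(1+e^{1.0400}) = 0.2611
L = P_1 × (1−P_2) = 0.7532 × 0.7389 = 0.55654

0.5565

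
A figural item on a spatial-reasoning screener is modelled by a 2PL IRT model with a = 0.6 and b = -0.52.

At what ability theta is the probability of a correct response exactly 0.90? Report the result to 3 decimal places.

P(theta) = 1 / (1 + exp(−a(theta − b)))
logit = ln(0.9000/0.1000) = 2.1972
theta = b + logit/(a) = -0.52 + 2.1972/0.6000 = 3.1420

3.142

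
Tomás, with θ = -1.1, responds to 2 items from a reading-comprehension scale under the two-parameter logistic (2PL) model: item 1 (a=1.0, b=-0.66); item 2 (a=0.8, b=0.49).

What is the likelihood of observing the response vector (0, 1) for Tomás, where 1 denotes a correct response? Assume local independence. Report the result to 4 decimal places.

P(θ) = 1 / (1 + exp(−a(θ − b)))
P_1 = 1/(1+e^{0.4400}) = 0.3917
P_2 = 1/(1+e^{1.2720}) = 0.2189
L = (1−P_1) × P_2 = 0.6083 × 0.2189 = 0.13316

0.1332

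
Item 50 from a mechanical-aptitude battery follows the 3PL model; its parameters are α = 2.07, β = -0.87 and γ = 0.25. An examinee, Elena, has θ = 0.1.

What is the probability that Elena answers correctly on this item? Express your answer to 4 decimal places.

P(θ) = γ + (1 − γ) · 1 / (1 + exp(−α(θ − β)))
Exponent: 2.07 × (0.1 − (-0.87)) = 2.0079
1/(1 + e^{-2.0079}) = 0.8816
P = 0.25 + 0.75 × 0.8816 = 0.9112

0.9112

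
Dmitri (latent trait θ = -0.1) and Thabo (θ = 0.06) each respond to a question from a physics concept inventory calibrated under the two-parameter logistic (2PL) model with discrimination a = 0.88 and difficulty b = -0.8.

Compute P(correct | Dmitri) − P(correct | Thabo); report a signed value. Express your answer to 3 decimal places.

-0.031

P(θ) = 1 / (1 + exp(−a(θ − b)))
P(Dmitri) = 0.6493  [exponent 0.6160]
P(Thabo) = 0.6807  [exponent 0.7568]
Difference = 0.6493 − 0.6807 = -0.0314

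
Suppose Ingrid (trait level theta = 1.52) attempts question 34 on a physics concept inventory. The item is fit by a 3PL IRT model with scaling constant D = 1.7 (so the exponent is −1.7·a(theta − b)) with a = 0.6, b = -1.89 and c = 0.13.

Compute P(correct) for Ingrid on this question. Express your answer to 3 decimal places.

P(theta) = c + (1 − c) · 1 / (1 + exp(−D·a(theta − b)))
Exponent: 1.7 × 0.6 × (1.52 − (-1.89)) = 3.4782
1/(1 + e^{-3.4782}) = 0.9701
P = 0.13 + 0.87 × 0.9701 = 0.9740

0.974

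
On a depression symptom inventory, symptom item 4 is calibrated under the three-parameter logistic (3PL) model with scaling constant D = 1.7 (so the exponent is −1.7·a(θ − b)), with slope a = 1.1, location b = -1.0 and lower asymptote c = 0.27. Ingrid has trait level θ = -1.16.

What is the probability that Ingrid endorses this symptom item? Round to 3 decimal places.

P(θ) = c + (1 − c) · 1 / (1 + exp(−D·a(θ − b)))
Exponent: 1.7 × 1.1 × (-1.16 − (-1.0)) = -0.2992
1/(1 + e^{0.2992}) = 0.4258
P = 0.27 + 0.73 × 0.4258 = 0.5808

0.581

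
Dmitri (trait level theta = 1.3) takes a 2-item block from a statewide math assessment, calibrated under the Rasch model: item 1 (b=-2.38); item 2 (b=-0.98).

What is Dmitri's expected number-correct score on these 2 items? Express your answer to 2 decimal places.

1.88

P(theta) = 1 / (1 + exp(−(theta − b)))
P_1 = 1/(1+e^{-3.6800}) = 0.9754
P_2 = 1/(1+e^{-2.2800}) = 0.9072
E[score] = 0.9754 + 0.9072 = 1.8826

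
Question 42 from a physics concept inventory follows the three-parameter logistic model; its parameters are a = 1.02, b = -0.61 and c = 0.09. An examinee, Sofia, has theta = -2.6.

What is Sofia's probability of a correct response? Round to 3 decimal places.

0.196

P(theta) = c + (1 − c) · 1 / (1 + exp(−a(theta − b)))
Exponent: 1.02 × (-2.6 − (-0.61)) = -2.0298
1/(1 + e^{2.0298}) = 0.1161
P = 0.09 + 0.91 × 0.1161 = 0.1957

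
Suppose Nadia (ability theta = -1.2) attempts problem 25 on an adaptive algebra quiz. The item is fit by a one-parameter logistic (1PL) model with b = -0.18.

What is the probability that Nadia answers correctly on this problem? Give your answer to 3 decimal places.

P(theta) = 1 / (1 + exp(−(theta − b)))
Exponent: (-1.2 − (-0.18)) = -1.0200
1/(1 + e^{1.0200}) = 0.2650
P = 0.2650

0.265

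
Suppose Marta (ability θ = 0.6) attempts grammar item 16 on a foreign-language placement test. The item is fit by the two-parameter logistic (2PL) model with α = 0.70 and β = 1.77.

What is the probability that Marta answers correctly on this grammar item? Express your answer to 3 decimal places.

P(θ) = 1 / (1 + exp(−α(θ − β)))
Exponent: 0.70 × (0.6 − 1.77) = -0.8190
1/(1 + e^{0.8190}) = 0.3060

0.306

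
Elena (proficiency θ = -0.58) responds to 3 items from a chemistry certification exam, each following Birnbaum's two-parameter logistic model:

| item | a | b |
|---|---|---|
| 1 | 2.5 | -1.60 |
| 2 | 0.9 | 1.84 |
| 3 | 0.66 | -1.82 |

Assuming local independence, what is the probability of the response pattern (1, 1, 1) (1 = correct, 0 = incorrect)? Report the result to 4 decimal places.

P(θ) = 1 / (1 + exp(−a(θ − b)))
P_1 = 1/(1+e^{-2.5500}) = 0.9276
P_2 = 1/(1+e^{2.1780}) = 0.1017
P_3 = 1/(1+e^{-0.8184}) = 0.6939
L = P_1 × P_2 × P_3 = 0.9276 × 0.1017 × 0.6939 = 0.06549

0.0655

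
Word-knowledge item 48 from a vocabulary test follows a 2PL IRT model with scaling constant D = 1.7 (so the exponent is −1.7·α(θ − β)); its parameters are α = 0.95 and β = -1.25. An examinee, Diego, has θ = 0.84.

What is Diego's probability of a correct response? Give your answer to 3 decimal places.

0.967

P(θ) = 1 / (1 + exp(−D·α(θ − β)))
Exponent: 1.7 × 0.95 × (0.84 − (-1.25)) = 3.3753
1/(1 + e^{-3.3753}) = 0.9669
P = 0.9669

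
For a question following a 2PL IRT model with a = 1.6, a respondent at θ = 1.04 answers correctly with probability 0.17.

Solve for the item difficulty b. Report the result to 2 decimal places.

P(θ) = 1 / (1 + exp(−a(θ − b)))
logit(0.17) = ln(0.17/0.83) = -1.5856
b = θ − logit/(a) = 1.04 − (-1.5856)/1.6000 = 2.0310

2.03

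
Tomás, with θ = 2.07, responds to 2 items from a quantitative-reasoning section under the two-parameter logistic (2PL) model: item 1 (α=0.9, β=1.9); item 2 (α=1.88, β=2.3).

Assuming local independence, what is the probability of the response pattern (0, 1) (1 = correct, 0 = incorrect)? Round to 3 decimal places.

P(θ) = 1 / (1 + exp(−α(θ − β)))
P_1 = 1/(1+e^{-0.1530}) = 0.5382
P_2 = 1/(1+e^{0.4324}) = 0.3936
L = (1−P_1) × P_2 = 0.4618 × 0.3936 = 0.18175

0.182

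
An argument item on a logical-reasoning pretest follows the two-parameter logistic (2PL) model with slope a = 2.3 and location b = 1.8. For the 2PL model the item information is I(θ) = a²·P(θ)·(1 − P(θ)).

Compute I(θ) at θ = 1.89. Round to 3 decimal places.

1.308

P = 1/(1+e^{-0.2070}) = 0.5516
P(1−P) = 0.5516 × 0.4484 = 0.2473
I = a² × P(1−P) = 2.3² × 0.2473 = 1.30843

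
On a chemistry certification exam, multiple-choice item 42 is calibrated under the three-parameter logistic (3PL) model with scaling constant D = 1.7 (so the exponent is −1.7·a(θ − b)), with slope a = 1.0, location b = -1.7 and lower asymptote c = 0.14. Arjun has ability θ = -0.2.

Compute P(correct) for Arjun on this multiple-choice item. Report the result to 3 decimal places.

0.938

P(θ) = c + (1 − c) · 1 / (1 + exp(−D·a(θ − b)))
Exponent: 1.7 × 1.0 × (-0.2 − (-1.7)) = 2.5500
1/(1 + e^{-2.5500}) = 0.9276
P = 0.14 + 0.86 × 0.9276 = 0.9377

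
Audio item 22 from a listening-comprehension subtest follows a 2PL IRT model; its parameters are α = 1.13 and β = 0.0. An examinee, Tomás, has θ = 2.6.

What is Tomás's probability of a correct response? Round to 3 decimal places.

0.950

P(θ) = 1 / (1 + exp(−α(θ − β)))
Exponent: 1.13 × (2.6 − 0.0) = 2.9380
1/(1 + e^{-2.9380}) = 0.9497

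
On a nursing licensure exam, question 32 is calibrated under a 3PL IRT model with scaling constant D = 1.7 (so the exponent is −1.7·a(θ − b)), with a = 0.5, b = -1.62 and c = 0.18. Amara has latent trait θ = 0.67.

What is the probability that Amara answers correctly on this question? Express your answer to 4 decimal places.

P(θ) = c + (1 − c) · 1 / (1 + exp(−D·a(θ − b)))
Exponent: 1.7 × 0.5 × (0.67 − (-1.62)) = 1.9465
1/(1 + e^{-1.9465}) = 0.8751
P = 0.18 + 0.82 × 0.8751 = 0.8976

0.8976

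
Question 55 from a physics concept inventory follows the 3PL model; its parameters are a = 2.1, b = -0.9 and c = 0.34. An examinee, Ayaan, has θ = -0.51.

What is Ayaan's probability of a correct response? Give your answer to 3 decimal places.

0.798

P(θ) = c + (1 − c) · 1 / (1 + exp(−a(θ − b)))
Exponent: 2.1 × (-0.51 − (-0.9)) = 0.8190
1/(1 + e^{-0.8190}) = 0.6940
P = 0.34 + 0.66 × 0.6940 = 0.7981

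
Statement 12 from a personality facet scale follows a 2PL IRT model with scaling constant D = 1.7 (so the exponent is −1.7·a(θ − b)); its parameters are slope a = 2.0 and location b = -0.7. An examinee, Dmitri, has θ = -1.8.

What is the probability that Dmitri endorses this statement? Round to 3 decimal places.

0.023

P(θ) = 1 / (1 + exp(−D·a(θ − b)))
Exponent: 1.7 × 2.0 × (-1.8 − (-0.7)) = -3.7400
1/(1 + e^{3.7400}) = 0.0232
P = 0.0232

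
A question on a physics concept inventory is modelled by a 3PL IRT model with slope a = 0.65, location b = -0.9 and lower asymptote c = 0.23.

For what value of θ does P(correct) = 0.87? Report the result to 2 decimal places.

P(θ) = c + (1 − c) · 1 / (1 + exp(−a(θ − b)))
Remove guessing floor: (0.87 − 0.23)/(1 − 0.23) = 0.8312
logit = ln(0.8312/0.1688) = 1.5939
θ = b + logit/(a) = -0.9 + 1.5939/0.6500 = 1.5522

1.55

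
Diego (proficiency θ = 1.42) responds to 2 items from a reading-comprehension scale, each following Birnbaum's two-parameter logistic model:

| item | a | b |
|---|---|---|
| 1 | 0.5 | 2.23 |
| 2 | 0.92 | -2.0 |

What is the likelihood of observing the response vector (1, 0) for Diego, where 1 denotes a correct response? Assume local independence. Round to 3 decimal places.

0.016

P(θ) = 1 / (1 + exp(−a(θ − b)))
P_1 = 1/(1+e^{0.4050}) = 0.4001
P_2 = 1/(1+e^{-3.1464}) = 0.9588
L = P_1 × (1−P_2) = 0.4001 × 0.0412 = 0.01650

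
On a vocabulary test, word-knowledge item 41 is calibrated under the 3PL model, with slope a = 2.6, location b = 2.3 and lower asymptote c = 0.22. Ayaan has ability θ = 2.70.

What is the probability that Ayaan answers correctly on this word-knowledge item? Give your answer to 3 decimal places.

0.796

P(θ) = c + (1 − c) · 1 / (1 + exp(−a(θ − b)))
Exponent: 2.6 × (2.70 − 2.3) = 1.0400
1/(1 + e^{-1.0400}) = 0.7389
P = 0.22 + 0.78 × 0.7389 = 0.7963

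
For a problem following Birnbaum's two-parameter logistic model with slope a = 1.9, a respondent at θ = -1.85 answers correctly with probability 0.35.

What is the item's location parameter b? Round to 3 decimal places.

-1.524

P(θ) = 1 / (1 + exp(−a(θ − b)))
logit(0.35) = ln(0.35/0.65) = -0.6190
b = θ − logit/(a) = -1.85 − (-0.6190)/1.9000 = -1.5242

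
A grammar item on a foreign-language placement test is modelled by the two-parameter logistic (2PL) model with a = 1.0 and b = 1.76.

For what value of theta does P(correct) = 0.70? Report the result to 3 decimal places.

2.607

P(theta) = 1 / (1 + exp(−a(theta − b)))
logit = ln(0.7000/0.3000) = 0.8473
theta = b + logit/(a) = 1.76 + 0.8473/1.0000 = 2.6073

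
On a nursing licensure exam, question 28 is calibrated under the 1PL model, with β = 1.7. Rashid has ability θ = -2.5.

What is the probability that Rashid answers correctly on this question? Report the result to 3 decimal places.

0.015

P(θ) = 1 / (1 + exp(−(θ − β)))
Exponent: (-2.5 − 1.7) = -4.2000
1/(1 + e^{4.2000}) = 0.0148
P = 0.0148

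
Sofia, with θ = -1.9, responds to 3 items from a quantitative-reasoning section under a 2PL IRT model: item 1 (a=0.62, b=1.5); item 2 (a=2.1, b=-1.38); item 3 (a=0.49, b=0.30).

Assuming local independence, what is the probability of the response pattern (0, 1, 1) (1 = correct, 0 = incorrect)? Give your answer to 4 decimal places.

P(θ) = 1 / (1 + exp(−a(θ − b)))
P_1 = 1/(1+e^{2.1080}) = 0.1083
P_2 = 1/(1+e^{1.0920}) = 0.2512
P_3 = 1/(1+e^{1.0780}) = 0.2539
L = (1−P_1) × P_2 × P_3 = 0.8917 × 0.2512 × 0.2539 = 0.05688

0.0569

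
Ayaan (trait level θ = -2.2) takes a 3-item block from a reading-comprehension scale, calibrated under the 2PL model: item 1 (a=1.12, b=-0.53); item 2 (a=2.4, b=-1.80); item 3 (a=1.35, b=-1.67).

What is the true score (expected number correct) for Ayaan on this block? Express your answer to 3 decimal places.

0.739

P(θ) = 1 / (1 + exp(−a(θ − b)))
P_1 = 1/(1+e^{1.8704}) = 0.1335
P_2 = 1/(1+e^{0.9600}) = 0.2769
P_3 = 1/(1+e^{0.7155}) = 0.3284
E[score] = 0.1335 + 0.2769 + 0.3284 = 0.7388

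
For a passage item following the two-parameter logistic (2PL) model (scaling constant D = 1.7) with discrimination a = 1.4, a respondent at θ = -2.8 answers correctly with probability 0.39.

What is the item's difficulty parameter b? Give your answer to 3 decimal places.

P(θ) = 1 / (1 + exp(−D·a(θ − b)))
logit(0.39) = ln(0.39/0.61) = -0.4473
b = θ − logit/(1.7·a) = -2.8 − (-0.4473)/2.3800 = -2.6121

-2.612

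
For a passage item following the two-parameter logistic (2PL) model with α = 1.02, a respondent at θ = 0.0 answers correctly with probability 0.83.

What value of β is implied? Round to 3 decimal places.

-1.555

P(θ) = 1 / (1 + exp(−α(θ − β)))
logit(0.83) = ln(0.83/0.17) = 1.5856
β = θ − logit/(α) = 0.0 − 1.5856/1.0200 = -1.5545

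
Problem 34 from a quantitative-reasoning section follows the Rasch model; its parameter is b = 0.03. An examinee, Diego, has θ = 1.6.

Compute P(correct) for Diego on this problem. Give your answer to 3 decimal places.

0.828

P(θ) = 1 / (1 + exp(−(θ − b)))
Exponent: (1.6 − 0.03) = 1.5700
1/(1 + e^{-1.5700}) = 0.8278
P = 0.8278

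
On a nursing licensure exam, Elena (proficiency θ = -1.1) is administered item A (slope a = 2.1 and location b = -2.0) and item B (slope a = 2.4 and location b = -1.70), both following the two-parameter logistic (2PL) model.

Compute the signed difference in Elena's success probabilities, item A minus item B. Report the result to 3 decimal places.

0.060

P(θ) = 1 / (1 + exp(−a(θ − b)))
P_A = 0.8688
P_B = 0.8085
P_A − P_B = 0.0603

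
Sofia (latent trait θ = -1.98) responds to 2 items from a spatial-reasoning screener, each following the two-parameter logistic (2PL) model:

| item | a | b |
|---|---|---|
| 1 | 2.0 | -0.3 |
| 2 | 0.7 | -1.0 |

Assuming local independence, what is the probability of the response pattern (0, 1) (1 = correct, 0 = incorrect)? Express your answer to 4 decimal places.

P(θ) = 1 / (1 + exp(−a(θ − b)))
P_1 = 1/(1+e^{3.3600}) = 0.0336
P_2 = 1/(1+e^{0.6860}) = 0.3349
L = (1−P_1) × P_2 = 0.9664 × 0.3349 = 0.32368

0.3237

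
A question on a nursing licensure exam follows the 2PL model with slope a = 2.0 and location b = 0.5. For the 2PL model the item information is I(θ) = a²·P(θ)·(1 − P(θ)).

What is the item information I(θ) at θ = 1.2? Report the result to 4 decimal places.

P = 1/(1+e^{-1.4000}) = 0.8022
P(1−P) = 0.8022 × 0.1978 = 0.1587
I = a² × P(1−P) = 2.0² × 0.1587 = 0.63474

0.6347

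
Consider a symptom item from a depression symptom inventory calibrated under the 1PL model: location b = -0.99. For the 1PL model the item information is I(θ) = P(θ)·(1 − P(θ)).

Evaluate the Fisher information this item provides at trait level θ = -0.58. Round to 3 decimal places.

P = 1/(1+e^{-0.4100}) = 0.6011
P(1−P) = 0.6011 × 0.3989 = 0.2398
I = P(1−P) = 0.23978

0.240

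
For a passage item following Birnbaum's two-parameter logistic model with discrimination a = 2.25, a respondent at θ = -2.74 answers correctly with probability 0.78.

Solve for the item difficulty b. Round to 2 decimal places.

-3.30

P(θ) = 1 / (1 + exp(−a(θ − b)))
logit(0.78) = ln(0.78/0.22) = 1.2657
b = θ − logit/(a) = -2.74 − 1.2657/2.2500 = -3.3025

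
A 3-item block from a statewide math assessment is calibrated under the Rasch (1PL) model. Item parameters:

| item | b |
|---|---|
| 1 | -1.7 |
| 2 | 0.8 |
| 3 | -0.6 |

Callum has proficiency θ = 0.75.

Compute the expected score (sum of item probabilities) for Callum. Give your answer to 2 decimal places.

P(θ) = 1 / (1 + exp(−(θ − b)))
P_1 = 1/(1+e^{-2.4500}) = 0.9206
P_2 = 1/(1+e^{0.0500}) = 0.4875
P_3 = 1/(1+e^{-1.3500}) = 0.7941
E[score] = 0.9206 + 0.4875 + 0.7941 = 2.2022

2.20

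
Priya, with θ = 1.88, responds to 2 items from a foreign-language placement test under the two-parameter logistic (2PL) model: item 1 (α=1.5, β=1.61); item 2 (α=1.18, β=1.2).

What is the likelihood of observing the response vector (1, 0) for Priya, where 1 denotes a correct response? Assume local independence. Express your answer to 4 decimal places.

0.1857

P(θ) = 1 / (1 + exp(−α(θ − β)))
P_1 = 1/(1+e^{-0.4050}) = 0.5999
P_2 = 1/(1+e^{-0.8024}) = 0.6905
L = P_1 × (1−P_2) = 0.5999 × 0.3095 = 0.18567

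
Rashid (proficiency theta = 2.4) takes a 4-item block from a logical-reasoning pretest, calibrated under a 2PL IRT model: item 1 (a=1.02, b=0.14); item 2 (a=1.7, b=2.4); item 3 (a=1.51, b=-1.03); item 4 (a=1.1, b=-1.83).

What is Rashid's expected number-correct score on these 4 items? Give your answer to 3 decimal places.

3.394

P(theta) = 1 / (1 + exp(−a(theta − b)))
P_1 = 1/(1+e^{-2.3052}) = 0.9093
P_2 = 1/(1+e^{0.0000}) = 0.5000
P_3 = 1/(1+e^{-5.1793}) = 0.9944
P_4 = 1/(1+e^{-4.6530}) = 0.9906
E[score] = 0.9093 + 0.5000 + 0.9944 + 0.9906 = 3.3943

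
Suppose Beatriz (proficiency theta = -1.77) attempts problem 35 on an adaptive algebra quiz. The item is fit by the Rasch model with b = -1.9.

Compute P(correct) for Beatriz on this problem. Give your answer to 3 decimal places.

0.532

P(theta) = 1 / (1 + exp(−(theta − b)))
Exponent: (-1.77 − (-1.9)) = 0.1300
1/(1 + e^{-0.1300}) = 0.5325
P = 0.5325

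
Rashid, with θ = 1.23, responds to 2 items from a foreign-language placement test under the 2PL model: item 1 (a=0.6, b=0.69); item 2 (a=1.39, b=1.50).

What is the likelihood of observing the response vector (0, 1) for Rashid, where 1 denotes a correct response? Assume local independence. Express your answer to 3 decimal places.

0.171

P(θ) = 1 / (1 + exp(−a(θ − b)))
P_1 = 1/(1+e^{-0.3240}) = 0.5803
P_2 = 1/(1+e^{0.3753}) = 0.4073
L = (1−P_1) × P_2 = 0.4197 × 0.4073 = 0.17093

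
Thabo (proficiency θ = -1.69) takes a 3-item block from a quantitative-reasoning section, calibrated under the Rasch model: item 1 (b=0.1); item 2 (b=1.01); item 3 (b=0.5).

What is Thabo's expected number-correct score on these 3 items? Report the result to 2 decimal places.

P(θ) = 1 / (1 + exp(−(θ − b)))
P_1 = 1/(1+e^{1.7900}) = 0.1431
P_2 = 1/(1+e^{2.7000}) = 0.0630
P_3 = 1/(1+e^{2.1900}) = 0.1007
E[score] = 0.1431 + 0.0630 + 0.1007 = 0.3067

0.31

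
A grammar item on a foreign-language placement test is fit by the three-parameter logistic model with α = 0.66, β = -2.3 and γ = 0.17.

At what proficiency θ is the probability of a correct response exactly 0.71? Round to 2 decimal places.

P(θ) = γ + (1 − γ) · 1 / (1 + exp(−α(θ − β)))
Remove guessing floor: (0.71 − 0.17)/(1 − 0.17) = 0.6506
logit = ln(0.6506/0.3494) = 0.6217
θ = β + logit/(α) = -2.3 + 0.6217/0.6600 = -1.3580

-1.36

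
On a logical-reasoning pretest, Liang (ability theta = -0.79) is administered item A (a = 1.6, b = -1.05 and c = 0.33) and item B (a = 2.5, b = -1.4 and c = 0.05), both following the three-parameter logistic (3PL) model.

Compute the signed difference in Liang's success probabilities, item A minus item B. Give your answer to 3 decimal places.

-0.097

P(theta) = c + (1 − c) · 1 / (1 + exp(−a(theta − b)))
P_A = 0.7337
P_B = 0.8302
P_A − P_B = -0.0965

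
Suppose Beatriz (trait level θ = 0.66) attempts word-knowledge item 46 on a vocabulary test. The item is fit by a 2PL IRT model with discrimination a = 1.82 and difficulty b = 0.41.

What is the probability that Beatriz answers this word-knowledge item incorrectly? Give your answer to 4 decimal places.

P(θ) = 1 / (1 + exp(−a(θ − b)))
Exponent: 1.82 × (0.66 − 0.41) = 0.4550
1/(1 + e^{-0.4550}) = 0.6118
P(incorrect) = 1 − 0.6118 = 0.3882

0.3882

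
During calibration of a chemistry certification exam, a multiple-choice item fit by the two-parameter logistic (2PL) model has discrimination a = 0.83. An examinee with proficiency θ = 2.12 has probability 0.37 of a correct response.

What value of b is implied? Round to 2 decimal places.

2.76

P(θ) = 1 / (1 + exp(−a(θ − b)))
logit(0.37) = ln(0.37/0.63) = -0.5322
b = θ − logit/(a) = 2.12 − (-0.5322)/0.8300 = 2.7612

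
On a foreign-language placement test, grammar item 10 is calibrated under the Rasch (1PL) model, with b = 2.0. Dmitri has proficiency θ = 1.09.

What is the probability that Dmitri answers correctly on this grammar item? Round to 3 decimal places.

0.287

P(θ) = 1 / (1 + exp(−(θ − b)))
Exponent: (1.09 − 2.0) = -0.9100
1/(1 + e^{0.9100}) = 0.2870
P = 0.2870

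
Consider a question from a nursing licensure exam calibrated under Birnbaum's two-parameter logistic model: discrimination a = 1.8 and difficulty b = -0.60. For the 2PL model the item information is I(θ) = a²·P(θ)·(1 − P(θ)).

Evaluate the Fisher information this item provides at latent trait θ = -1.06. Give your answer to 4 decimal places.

P = 1/(1+e^{0.8280}) = 0.3041
P(1−P) = 0.3041 × 0.6959 = 0.2116
I = a² × P(1−P) = 1.8² × 0.2116 = 0.68562

0.6856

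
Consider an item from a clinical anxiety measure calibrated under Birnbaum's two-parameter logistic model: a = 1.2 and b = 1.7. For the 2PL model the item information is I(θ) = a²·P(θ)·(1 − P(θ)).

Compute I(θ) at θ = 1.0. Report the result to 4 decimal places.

0.3033

P = 1/(1+e^{0.8400}) = 0.3015
P(1−P) = 0.3015 × 0.6985 = 0.2106
I = a² × P(1−P) = 1.2² × 0.2106 = 0.30328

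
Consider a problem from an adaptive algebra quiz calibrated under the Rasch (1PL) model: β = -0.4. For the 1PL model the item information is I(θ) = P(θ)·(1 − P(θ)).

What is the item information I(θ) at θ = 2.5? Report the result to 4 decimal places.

P = 1/(1+e^{-2.9000}) = 0.9478
P(1−P) = 0.9478 × 0.0522 = 0.0494
I = P(1−P) = 0.04943

0.0494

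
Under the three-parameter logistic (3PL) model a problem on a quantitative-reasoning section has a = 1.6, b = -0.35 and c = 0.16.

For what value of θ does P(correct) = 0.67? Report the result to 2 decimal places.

-0.08

P(θ) = c + (1 − c) · 1 / (1 + exp(−a(θ − b)))
Remove guessing floor: (0.67 − 0.16)/(1 − 0.16) = 0.6071
logit = ln(0.6071/0.3929) = 0.4353
θ = b + logit/(a) = -0.35 + 0.4353/1.6000 = -0.0779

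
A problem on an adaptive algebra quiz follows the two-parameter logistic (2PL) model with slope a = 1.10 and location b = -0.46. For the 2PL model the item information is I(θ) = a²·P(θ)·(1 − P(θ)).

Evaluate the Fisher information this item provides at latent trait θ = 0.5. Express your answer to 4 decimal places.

0.2317

P = 1/(1+e^{-1.0560}) = 0.7419
P(1−P) = 0.7419 × 0.2581 = 0.1915
I = a² × P(1−P) = 1.10² × 0.1915 = 0.23168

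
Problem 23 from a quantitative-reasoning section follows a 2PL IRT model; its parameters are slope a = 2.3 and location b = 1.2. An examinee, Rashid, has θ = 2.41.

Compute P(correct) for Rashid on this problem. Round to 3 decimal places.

0.942

P(θ) = 1 / (1 + exp(−a(θ − b)))
Exponent: 2.3 × (2.41 − 1.2) = 2.7830
1/(1 + e^{-2.7830}) = 0.9418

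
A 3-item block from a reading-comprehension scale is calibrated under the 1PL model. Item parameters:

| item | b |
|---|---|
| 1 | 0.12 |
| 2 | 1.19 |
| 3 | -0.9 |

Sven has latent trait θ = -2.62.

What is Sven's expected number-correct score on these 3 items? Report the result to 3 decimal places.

0.234

P(θ) = 1 / (1 + exp(−(θ − b)))
P_1 = 1/(1+e^{2.7400}) = 0.0607
P_2 = 1/(1+e^{3.8100}) = 0.0217
P_3 = 1/(1+e^{1.7200}) = 0.1519
E[score] = 0.0607 + 0.0217 + 0.1519 = 0.2342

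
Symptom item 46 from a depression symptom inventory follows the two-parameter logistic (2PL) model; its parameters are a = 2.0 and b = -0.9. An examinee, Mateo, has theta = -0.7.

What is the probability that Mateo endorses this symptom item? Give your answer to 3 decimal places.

P(theta) = 1 / (1 + exp(−a(theta − b)))
Exponent: 2.0 × (-0.7 − (-0.9)) = 0.4000
1/(1 + e^{-0.4000}) = 0.5987

0.599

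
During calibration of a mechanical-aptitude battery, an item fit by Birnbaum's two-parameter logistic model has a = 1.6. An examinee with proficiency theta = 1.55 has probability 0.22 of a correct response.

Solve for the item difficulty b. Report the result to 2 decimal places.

2.34

P(theta) = 1 / (1 + exp(−a(theta − b)))
logit(0.22) = ln(0.22/0.78) = -1.2657
b = theta − logit/(a) = 1.55 − (-1.2657)/1.6000 = 2.3410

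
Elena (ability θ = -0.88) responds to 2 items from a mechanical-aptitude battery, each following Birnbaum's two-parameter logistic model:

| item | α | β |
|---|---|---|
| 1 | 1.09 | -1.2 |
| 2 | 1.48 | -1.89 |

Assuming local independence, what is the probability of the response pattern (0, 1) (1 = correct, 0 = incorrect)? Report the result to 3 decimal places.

0.338

P(θ) = 1 / (1 + exp(−α(θ − β)))
P_1 = 1/(1+e^{-0.3488}) = 0.5863
P_2 = 1/(1+e^{-1.4948}) = 0.8168
L = (1−P_1) × P_2 = 0.4137 × 0.8168 = 0.33789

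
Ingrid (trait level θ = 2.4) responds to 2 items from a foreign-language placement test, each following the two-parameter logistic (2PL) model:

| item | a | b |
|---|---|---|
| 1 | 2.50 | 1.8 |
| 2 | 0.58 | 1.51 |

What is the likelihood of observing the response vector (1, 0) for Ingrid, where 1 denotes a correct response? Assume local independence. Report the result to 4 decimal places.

P(θ) = 1 / (1 + exp(−a(θ − b)))
P_1 = 1/(1+e^{-1.5000}) = 0.8176
P_2 = 1/(1+e^{-0.5162}) = 0.6263
L = P_1 × (1−P_2) = 0.8176 × 0.3737 = 0.30556

0.3056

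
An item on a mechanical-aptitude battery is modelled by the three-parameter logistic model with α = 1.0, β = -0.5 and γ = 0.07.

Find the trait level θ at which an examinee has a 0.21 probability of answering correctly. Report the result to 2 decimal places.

P(θ) = γ + (1 − γ) · 1 / (1 + exp(−α(θ − β)))
Remove guessing floor: (0.21 − 0.07)/(1 − 0.07) = 0.1505
logit = ln(0.1505/0.8495) = -1.7304
θ = β + logit/(α) = -0.5 + (-1.7304)/1.0000 = -2.2304

-2.23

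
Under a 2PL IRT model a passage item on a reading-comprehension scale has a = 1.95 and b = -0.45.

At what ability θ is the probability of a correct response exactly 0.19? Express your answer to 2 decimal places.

P(θ) = 1 / (1 + exp(−a(θ − b)))
logit = ln(0.1900/0.8100) = -1.4500
θ = b + logit/(a) = -0.45 + (-1.4500)/1.9500 = -1.1936

-1.19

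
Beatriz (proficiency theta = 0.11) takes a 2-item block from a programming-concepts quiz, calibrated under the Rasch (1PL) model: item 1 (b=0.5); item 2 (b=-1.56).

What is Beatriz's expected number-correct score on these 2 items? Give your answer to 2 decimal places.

P(theta) = 1 / (1 + exp(−(theta − b)))
P_1 = 1/(1+e^{0.3900}) = 0.4037
P_2 = 1/(1+e^{-1.6700}) = 0.8416
E[score] = 0.4037 + 0.8416 = 1.2453

1.25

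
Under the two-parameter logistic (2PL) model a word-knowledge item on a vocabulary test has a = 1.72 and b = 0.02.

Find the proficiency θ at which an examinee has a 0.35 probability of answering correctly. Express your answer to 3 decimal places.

P(θ) = 1 / (1 + exp(−a(θ − b)))
logit = ln(0.3500/0.6500) = -0.6190
θ = b + logit/(a) = 0.02 + (-0.6190)/1.7200 = -0.3399

-0.340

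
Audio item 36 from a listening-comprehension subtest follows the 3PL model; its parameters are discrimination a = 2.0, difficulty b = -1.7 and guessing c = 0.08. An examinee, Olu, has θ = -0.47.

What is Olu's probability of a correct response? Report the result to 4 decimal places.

0.9276

P(θ) = c + (1 − c) · 1 / (1 + exp(−a(θ − b)))
Exponent: 2.0 × (-0.47 − (-1.7)) = 2.4600
1/(1 + e^{-2.4600}) = 0.9213
P = 0.08 + 0.92 × 0.9213 = 0.9276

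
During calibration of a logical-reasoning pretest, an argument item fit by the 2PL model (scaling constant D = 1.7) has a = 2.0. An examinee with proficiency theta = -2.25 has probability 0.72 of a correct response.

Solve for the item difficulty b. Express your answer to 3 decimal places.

P(theta) = 1 / (1 + exp(−D·a(theta − b)))
logit(0.72) = ln(0.72/0.28) = 0.9445
b = theta − logit/(1.7·a) = -2.25 − 0.9445/3.4000 = -2.5278

-2.528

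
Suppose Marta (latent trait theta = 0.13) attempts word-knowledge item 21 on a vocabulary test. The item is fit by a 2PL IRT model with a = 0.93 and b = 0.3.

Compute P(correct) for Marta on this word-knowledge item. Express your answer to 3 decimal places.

P(theta) = 1 / (1 + exp(−a(theta − b)))
Exponent: 0.93 × (0.13 − 0.3) = -0.1581
1/(1 + e^{0.1581}) = 0.4606

0.461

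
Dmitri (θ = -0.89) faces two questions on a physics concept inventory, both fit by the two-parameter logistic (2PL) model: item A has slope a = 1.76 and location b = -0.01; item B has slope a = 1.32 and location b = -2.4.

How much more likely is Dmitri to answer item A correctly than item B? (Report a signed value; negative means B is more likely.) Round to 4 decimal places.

P(θ) = 1 / (1 + exp(−a(θ − b)))
P_A = 0.1753
P_B = 0.8801
P_A − P_B = -0.7048

-0.7048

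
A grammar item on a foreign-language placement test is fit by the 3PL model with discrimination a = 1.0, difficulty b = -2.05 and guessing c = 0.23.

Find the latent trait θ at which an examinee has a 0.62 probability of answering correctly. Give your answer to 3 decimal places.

-2.024

P(θ) = c + (1 − c) · 1 / (1 + exp(−a(θ − b)))
Remove guessing floor: (0.62 − 0.23)/(1 − 0.23) = 0.5065
logit = ln(0.5065/0.4935) = 0.0260
θ = b + logit/(a) = -2.05 + 0.0260/1.0000 = -2.0240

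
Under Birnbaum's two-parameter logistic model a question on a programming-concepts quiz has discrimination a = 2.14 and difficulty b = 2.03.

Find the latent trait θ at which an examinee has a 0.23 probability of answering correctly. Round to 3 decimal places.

P(θ) = 1 / (1 + exp(−a(θ − b)))
logit = ln(0.2300/0.7700) = -1.2083
θ = b + logit/(a) = 2.03 + (-1.2083)/2.1400 = 1.4654

1.465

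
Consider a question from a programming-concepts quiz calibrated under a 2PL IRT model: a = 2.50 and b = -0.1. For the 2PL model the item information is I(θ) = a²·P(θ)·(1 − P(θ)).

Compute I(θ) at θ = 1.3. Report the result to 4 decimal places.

P = 1/(1+e^{-3.5000}) = 0.9707
P(1−P) = 0.9707 × 0.0293 = 0.0285
I = a² × P(1−P) = 2.50² × 0.0285 = 0.17783

0.1778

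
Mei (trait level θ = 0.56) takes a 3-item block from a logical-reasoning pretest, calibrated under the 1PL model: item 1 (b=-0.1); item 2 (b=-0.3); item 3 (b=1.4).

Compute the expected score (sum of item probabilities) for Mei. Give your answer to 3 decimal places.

1.663

P(θ) = 1 / (1 + exp(−(θ − b)))
P_1 = 1/(1+e^{-0.6600}) = 0.6593
P_2 = 1/(1+e^{-0.8600}) = 0.7027
P_3 = 1/(1+e^{0.8400}) = 0.3015
E[score] = 0.6593 + 0.7027 + 0.3015 = 1.6635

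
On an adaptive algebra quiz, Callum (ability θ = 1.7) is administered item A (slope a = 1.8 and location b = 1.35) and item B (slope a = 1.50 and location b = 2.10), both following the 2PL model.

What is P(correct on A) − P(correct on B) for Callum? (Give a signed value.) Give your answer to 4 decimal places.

P(θ) = 1 / (1 + exp(−a(θ − b)))
P_A = 0.6525
P_B = 0.3543
P_A − P_B = 0.2981

0.2981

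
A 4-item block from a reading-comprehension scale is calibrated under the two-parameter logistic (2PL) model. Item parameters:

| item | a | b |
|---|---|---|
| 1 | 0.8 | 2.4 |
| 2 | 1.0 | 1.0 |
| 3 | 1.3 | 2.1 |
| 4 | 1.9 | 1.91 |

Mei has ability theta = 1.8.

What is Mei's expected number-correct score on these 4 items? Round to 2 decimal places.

P(theta) = 1 / (1 + exp(−a(theta − b)))
P_1 = 1/(1+e^{0.4800}) = 0.3823
P_2 = 1/(1+e^{-0.8000}) = 0.6900
P_3 = 1/(1+e^{0.3900}) = 0.4037
P_4 = 1/(1+e^{0.2090}) = 0.4479
E[score] = 0.3823 + 0.6900 + 0.4037 + 0.4479 = 1.9239

1.92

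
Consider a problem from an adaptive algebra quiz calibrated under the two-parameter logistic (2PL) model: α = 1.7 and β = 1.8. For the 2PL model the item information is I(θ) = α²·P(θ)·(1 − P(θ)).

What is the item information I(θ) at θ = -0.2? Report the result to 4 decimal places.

P = 1/(1+e^{3.4000}) = 0.0323
P(1−P) = 0.0323 × 0.9677 = 0.0313
I = α² × P(1−P) = 1.7² × 0.0313 = 0.09032

0.0903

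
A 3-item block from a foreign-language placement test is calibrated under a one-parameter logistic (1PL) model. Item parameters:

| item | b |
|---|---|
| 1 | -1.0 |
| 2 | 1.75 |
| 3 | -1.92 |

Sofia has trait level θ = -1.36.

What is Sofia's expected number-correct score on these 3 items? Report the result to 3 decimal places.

1.090

P(θ) = 1 / (1 + exp(−(θ − b)))
P_1 = 1/(1+e^{0.3600}) = 0.4110
P_2 = 1/(1+e^{3.1100}) = 0.0427
P_3 = 1/(1+e^{-0.5600}) = 0.6365
E[score] = 0.4110 + 0.0427 + 0.6365 = 1.0901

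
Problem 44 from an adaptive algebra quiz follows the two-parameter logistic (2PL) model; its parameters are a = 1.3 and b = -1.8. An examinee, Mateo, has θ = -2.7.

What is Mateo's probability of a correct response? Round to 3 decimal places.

0.237

P(θ) = 1 / (1 + exp(−a(θ − b)))
Exponent: 1.3 × (-2.7 − (-1.8)) = -1.1700
1/(1 + e^{1.1700}) = 0.2369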